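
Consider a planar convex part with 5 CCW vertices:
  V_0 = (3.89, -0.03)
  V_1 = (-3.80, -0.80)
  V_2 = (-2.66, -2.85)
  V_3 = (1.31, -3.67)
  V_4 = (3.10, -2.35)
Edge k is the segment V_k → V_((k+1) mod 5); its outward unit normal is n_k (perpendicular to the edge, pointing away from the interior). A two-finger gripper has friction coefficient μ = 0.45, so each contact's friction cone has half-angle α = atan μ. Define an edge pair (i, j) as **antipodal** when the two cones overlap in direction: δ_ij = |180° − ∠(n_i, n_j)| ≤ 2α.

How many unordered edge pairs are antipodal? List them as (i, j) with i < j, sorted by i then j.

count = 3; pairs: (0,2), (0,3), (1,4)

α = atan 0.45 = 24.23°;  2α = 48.46°
n_0 = (-0.0996, +0.9950)
n_1 = (-0.8740, -0.4860)
n_2 = (-0.2023, -0.9793)
n_3 = (+0.5935, -0.8048)
n_4 = (+0.9466, -0.3223)
  (0,1): δ = 66.64°  ·
  (0,2): δ = 17.39°  ✓
  (0,3): δ = 30.69°  ✓
  (0,4): δ = 65.48°  ·
  (1,2): δ = 130.75°  ·
  (1,3): δ = 82.67°  ·
  (1,4): δ = 47.88°  ✓
  (2,3): δ = 131.92°  ·
  (2,4): δ = 97.13°  ·
  (3,4): δ = 145.21°  ·
antipodal pairs: 3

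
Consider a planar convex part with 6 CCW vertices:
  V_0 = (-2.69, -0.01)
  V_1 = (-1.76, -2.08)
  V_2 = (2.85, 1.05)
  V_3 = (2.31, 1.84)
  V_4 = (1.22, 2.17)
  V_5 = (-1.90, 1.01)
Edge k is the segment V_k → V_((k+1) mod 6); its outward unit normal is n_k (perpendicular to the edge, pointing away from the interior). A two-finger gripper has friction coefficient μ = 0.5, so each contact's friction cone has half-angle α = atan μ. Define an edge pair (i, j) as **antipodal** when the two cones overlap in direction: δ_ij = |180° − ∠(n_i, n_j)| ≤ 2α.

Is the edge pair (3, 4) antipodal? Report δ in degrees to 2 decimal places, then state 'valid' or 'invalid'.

δ = 142.76°, invalid

α = atan 0.5 = 26.57°;  2α = 53.13°
edge 3: e_3 = (-1.09, +0.33);  n_3 = (+0.2898, +0.9571)
edge 4: e_4 = (-3.12, -1.16);  n_4 = (-0.3485, +0.9373)
∠(n_3, n_4) = 37.24°
δ = |180° − 37.24°| = 142.76°
142.76° > 2α = 53.13°  →  invalid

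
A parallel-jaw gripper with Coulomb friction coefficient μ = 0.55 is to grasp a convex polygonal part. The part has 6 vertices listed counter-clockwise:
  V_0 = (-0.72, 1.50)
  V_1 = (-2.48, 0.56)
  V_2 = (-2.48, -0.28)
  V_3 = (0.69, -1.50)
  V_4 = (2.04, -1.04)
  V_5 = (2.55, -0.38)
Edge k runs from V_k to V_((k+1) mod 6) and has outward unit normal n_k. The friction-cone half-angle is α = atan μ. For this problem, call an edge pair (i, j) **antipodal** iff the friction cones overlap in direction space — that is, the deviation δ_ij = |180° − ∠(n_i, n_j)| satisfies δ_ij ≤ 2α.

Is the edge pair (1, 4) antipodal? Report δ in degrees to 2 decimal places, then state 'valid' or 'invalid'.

α = atan 0.55 = 28.81°;  2α = 57.62°
edge 1: e_1 = (+0.00, -0.84);  n_1 = (-1.0000, -0.0000)
edge 4: e_4 = (+0.51, +0.66);  n_4 = (+0.7913, -0.6114)
∠(n_1, n_4) = 142.31°
δ = |180° − 142.31°| = 37.69°
37.69° ≤ 2α = 57.62°  →  valid

δ = 37.69°, valid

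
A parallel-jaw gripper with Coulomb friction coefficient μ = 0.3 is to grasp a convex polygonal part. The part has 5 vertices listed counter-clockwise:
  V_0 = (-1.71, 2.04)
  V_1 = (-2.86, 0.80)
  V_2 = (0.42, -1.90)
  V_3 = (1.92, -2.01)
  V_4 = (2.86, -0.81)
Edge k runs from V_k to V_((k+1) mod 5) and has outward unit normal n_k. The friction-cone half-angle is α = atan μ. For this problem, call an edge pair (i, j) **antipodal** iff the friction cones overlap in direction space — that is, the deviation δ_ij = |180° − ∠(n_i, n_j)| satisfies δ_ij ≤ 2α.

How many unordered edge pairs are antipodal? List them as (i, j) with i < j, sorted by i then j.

count = 3; pairs: (0,3), (1,4), (2,4)

α = atan 0.3 = 16.70°;  2α = 33.40°
n_0 = (-0.7332, +0.6800)
n_1 = (-0.6355, -0.7721)
n_2 = (-0.0731, -0.9973)
n_3 = (+0.7872, -0.6167)
n_4 = (+0.5292, +0.8485)
  (0,1): δ = 86.62°  ·
  (0,2): δ = 51.35°  ·
  (0,3): δ = 4.77°  ✓
  (0,4): δ = 100.89°  ·
  (1,2): δ = 144.73°  ·
  (1,3): δ = 88.61°  ·
  (1,4): δ = 7.51°  ✓
  (2,3): δ = 123.88°  ·
  (2,4): δ = 27.75°  ✓
  (3,4): δ = 83.88°  ·
antipodal pairs: 3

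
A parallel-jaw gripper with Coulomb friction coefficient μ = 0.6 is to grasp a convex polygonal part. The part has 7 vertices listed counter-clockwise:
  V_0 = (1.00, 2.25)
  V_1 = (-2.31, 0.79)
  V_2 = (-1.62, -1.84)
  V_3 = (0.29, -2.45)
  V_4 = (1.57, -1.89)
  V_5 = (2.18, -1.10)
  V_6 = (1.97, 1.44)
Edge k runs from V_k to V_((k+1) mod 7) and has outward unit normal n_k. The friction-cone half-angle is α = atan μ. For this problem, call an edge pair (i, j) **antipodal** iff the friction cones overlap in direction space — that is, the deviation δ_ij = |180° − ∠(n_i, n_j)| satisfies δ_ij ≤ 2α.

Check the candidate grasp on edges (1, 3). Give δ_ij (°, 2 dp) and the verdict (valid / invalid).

α = atan 0.6 = 30.96°;  2α = 61.93°
edge 1: e_1 = (+0.69, -2.63);  n_1 = (-0.9673, -0.2538)
edge 3: e_3 = (+1.28, +0.56);  n_3 = (+0.4008, -0.9162)
∠(n_1, n_3) = 98.93°
δ = |180° − 98.93°| = 81.07°
81.07° > 2α = 61.93°  →  invalid

δ = 81.07°, invalid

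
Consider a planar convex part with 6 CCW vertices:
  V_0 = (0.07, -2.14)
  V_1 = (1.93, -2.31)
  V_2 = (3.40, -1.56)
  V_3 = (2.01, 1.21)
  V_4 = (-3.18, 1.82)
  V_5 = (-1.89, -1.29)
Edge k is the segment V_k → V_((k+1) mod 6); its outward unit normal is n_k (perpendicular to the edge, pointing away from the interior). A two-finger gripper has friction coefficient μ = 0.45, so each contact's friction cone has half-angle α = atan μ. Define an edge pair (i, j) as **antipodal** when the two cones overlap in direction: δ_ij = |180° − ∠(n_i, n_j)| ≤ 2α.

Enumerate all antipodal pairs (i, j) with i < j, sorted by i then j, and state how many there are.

α = atan 0.45 = 24.23°;  2α = 48.46°
n_0 = (-0.0910, -0.9958)
n_1 = (+0.4545, -0.8908)
n_2 = (+0.8938, +0.4485)
n_3 = (+0.1167, +0.9932)
n_4 = (-0.9237, -0.3831)
n_5 = (-0.3979, -0.9174)
  (0,1): δ = 147.75°  ·
  (0,2): δ = 58.13°  ·
  (0,3): δ = 1.48°  ✓
  (0,4): δ = 117.75°  ·
  (0,5): δ = 161.78°  ·
  (1,2): δ = 90.38°  ·
  (1,3): δ = 33.73°  ✓
  (1,4): δ = 85.50°  ·
  (1,5): δ = 129.52°  ·
  (2,3): δ = 123.35°  ·
  (2,4): δ = 4.12°  ✓
  (2,5): δ = 39.91°  ✓
  (3,4): δ = 60.77°  ·
  (3,5): δ = 16.74°  ✓
  (4,5): δ = 135.97°  ·
antipodal pairs: 5

count = 5; pairs: (0,3), (1,3), (2,4), (2,5), (3,5)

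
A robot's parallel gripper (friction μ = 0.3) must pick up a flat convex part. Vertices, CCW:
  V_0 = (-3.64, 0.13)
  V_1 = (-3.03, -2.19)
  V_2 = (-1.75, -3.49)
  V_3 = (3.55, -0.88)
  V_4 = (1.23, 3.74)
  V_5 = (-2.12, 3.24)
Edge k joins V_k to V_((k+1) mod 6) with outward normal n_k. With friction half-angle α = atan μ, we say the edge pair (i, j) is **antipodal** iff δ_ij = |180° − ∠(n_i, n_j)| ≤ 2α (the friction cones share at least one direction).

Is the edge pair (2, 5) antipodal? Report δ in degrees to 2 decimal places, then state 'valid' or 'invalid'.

α = atan 0.3 = 16.70°;  2α = 33.40°
edge 2: e_2 = (+5.30, +2.61);  n_2 = (+0.4418, -0.8971)
edge 5: e_5 = (-1.52, -3.11);  n_5 = (-0.8984, +0.4391)
∠(n_2, n_5) = 142.26°
δ = |180° − 142.26°| = 37.74°
37.74° > 2α = 33.40°  →  invalid

δ = 37.74°, invalid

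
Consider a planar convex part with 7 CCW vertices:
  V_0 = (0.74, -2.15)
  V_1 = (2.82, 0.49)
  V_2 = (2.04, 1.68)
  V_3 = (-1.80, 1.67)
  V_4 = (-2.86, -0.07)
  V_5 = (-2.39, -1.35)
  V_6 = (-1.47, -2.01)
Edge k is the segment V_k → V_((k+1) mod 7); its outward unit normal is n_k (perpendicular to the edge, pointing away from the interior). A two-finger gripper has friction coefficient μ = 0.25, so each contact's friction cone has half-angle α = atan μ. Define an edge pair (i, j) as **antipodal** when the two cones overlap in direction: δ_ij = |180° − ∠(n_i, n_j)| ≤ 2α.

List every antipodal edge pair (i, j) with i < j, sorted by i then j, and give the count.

α = atan 0.25 = 14.04°;  2α = 28.07°
n_0 = (+0.7855, -0.6189)
n_1 = (+0.8364, +0.5482)
n_2 = (-0.0026, +1.0000)
n_3 = (-0.8540, +0.5203)
n_4 = (-0.9387, -0.3447)
n_5 = (-0.5829, -0.8125)
n_6 = (-0.0632, -0.9980)
  (0,1): δ = 108.52°  ·
  (0,2): δ = 51.62°  ·
  (0,3): δ = 6.88°  ✓
  (0,4): δ = 58.40°  ·
  (0,5): δ = 92.58°  ·
  (0,6): δ = 124.61°  ·
  (1,2): δ = 123.09°  ·
  (1,3): δ = 64.59°  ·
  (1,4): δ = 13.08°  ✓
  (1,5): δ = 21.10°  ✓
  (1,6): δ = 53.13°  ·
  (2,3): δ = 121.50°  ·
  (2,4): δ = 69.99°  ·
  (2,5): δ = 35.80°  ·
  (2,6): δ = 3.77°  ✓
  (3,4): δ = 128.49°  ·
  (3,5): δ = 94.31°  ·
  (3,6): δ = 62.28°  ·
  (4,5): δ = 145.82°  ·
  (4,6): δ = 113.79°  ·
  (5,6): δ = 147.97°  ·
antipodal pairs: 4

count = 4; pairs: (0,3), (1,4), (1,5), (2,6)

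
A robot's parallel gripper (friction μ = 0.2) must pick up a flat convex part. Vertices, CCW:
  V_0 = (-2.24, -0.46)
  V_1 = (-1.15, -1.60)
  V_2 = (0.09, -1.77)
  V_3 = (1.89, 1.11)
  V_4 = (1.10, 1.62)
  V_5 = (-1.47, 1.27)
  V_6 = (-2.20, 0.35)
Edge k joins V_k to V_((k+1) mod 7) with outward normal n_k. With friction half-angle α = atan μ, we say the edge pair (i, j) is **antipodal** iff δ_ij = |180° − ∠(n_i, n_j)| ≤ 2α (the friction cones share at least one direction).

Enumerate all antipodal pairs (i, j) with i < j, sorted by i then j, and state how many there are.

count = 3; pairs: (0,3), (1,4), (2,5)

α = atan 0.2 = 11.31°;  2α = 22.62°
n_0 = (-0.7228, -0.6911)
n_1 = (-0.1358, -0.9907)
n_2 = (+0.8480, -0.5300)
n_3 = (+0.5424, +0.8401)
n_4 = (-0.1349, +0.9909)
n_5 = (-0.7834, +0.6216)
n_6 = (-0.9988, +0.0493)
  (0,1): δ = 141.52°  ·
  (0,2): δ = 75.72°  ·
  (0,3): δ = 13.44°  ✓
  (0,4): δ = 54.04°  ·
  (0,5): δ = 97.85°  ·
  (0,6): δ = 133.46°  ·
  (1,2): δ = 114.20°  ·
  (1,3): δ = 25.04°  ·
  (1,4): δ = 15.56°  ✓
  (1,5): δ = 59.38°  ·
  (1,6): δ = 94.98°  ·
  (2,3): δ = 90.84°  ·
  (2,4): δ = 50.24°  ·
  (2,5): δ = 6.43°  ✓
  (2,6): δ = 29.18°  ·
  (3,4): δ = 139.40°  ·
  (3,5): δ = 95.59°  ·
  (3,6): δ = 59.98°  ·
  (4,5): δ = 136.19°  ·
  (4,6): δ = 100.58°  ·
  (5,6): δ = 144.40°  ·
antipodal pairs: 3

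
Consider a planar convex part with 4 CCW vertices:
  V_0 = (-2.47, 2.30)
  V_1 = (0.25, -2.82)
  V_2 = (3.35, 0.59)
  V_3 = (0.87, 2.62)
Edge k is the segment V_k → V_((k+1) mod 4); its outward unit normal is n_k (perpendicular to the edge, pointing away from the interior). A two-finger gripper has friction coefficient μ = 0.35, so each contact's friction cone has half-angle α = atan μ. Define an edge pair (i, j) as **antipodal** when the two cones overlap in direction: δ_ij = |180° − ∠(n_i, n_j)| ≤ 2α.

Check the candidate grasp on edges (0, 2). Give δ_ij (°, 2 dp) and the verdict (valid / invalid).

α = atan 0.35 = 19.29°;  2α = 38.58°
edge 0: e_0 = (+2.72, -5.12);  n_0 = (-0.8831, -0.4692)
edge 2: e_2 = (-2.48, +2.03);  n_2 = (+0.6334, +0.7738)
∠(n_0, n_2) = 157.28°
δ = |180° − 157.28°| = 22.72°
22.72° ≤ 2α = 38.58°  →  valid

δ = 22.72°, valid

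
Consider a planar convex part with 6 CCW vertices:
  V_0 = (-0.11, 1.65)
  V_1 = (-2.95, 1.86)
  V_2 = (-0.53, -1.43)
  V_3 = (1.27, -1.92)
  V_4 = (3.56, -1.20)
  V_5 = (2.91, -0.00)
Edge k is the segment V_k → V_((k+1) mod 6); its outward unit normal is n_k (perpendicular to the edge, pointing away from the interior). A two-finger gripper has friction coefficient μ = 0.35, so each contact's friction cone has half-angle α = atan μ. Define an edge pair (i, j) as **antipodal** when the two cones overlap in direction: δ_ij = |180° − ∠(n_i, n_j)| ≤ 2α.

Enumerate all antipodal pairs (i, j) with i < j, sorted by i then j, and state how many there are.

count = 5; pairs: (0,2), (0,3), (1,4), (1,5), (2,5)

α = atan 0.35 = 19.29°;  2α = 38.58°
n_0 = (+0.0737, +0.9973)
n_1 = (-0.8055, -0.5925)
n_2 = (-0.2627, -0.9649)
n_3 = (+0.2999, -0.9540)
n_4 = (+0.8793, +0.4763)
n_5 = (+0.4795, +0.8776)
  (0,1): δ = 49.43°  ·
  (0,2): δ = 11.00°  ✓
  (0,3): δ = 21.68°  ✓
  (0,4): δ = 122.67°  ·
  (0,5): δ = 155.58°  ·
  (1,2): δ = 141.56°  ·
  (1,3): δ = 108.88°  ·
  (1,4): δ = 7.89°  ✓
  (1,5): δ = 25.01°  ✓
  (2,3): δ = 147.32°  ·
  (2,4): δ = 46.33°  ·
  (2,5): δ = 13.42°  ✓
  (3,4): δ = 79.01°  ·
  (3,5): δ = 46.10°  ·
  (4,5): δ = 147.09°  ·
antipodal pairs: 5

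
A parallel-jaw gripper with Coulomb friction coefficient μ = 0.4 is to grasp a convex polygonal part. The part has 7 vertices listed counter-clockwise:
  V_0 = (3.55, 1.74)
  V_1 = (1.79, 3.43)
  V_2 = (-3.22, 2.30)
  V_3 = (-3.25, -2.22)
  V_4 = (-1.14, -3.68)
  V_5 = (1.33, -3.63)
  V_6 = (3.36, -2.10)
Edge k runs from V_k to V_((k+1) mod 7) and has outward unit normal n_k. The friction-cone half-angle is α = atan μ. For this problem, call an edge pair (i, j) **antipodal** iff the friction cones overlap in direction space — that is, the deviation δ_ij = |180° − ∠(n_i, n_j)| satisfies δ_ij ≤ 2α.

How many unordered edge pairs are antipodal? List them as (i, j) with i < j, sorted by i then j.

α = atan 0.4 = 21.80°;  2α = 43.60°
n_0 = (+0.6926, +0.7213)
n_1 = (-0.2200, +0.9755)
n_2 = (-1.0000, +0.0066)
n_3 = (-0.5690, -0.8223)
n_4 = (+0.0202, -0.9998)
n_5 = (+0.6019, -0.7986)
n_6 = (+0.9988, -0.0494)
  (0,1): δ = 123.45°  ·
  (0,2): δ = 46.54°  ·
  (0,3): δ = 9.16°  ✓
  (0,4): δ = 45.00°  ·
  (0,5): δ = 80.84°  ·
  (0,6): δ = 131.00°  ·
  (1,2): δ = 103.09°  ·
  (1,3): δ = 47.39°  ·
  (1,4): δ = 11.55°  ✓
  (1,5): δ = 24.29°  ✓
  (1,6): δ = 74.46°  ·
  (2,3): δ = 124.30°  ·
  (2,4): δ = 88.46°  ·
  (2,5): δ = 52.61°  ·
  (2,6): δ = 2.45°  ✓
  (3,4): δ = 144.16°  ·
  (3,5): δ = 108.31°  ·
  (3,6): δ = 58.15°  ·
  (4,5): δ = 144.15°  ·
  (4,6): δ = 93.99°  ·
  (5,6): δ = 129.84°  ·
antipodal pairs: 4

count = 4; pairs: (0,3), (1,4), (1,5), (2,6)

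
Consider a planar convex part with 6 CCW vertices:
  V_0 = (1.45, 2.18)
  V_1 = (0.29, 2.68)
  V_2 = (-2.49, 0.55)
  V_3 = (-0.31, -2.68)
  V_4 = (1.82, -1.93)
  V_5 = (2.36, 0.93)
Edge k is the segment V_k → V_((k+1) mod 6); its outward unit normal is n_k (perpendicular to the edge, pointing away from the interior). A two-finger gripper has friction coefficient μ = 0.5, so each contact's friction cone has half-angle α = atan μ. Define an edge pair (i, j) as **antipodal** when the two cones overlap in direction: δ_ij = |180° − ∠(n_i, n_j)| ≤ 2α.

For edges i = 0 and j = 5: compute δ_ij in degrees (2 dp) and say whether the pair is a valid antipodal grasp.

δ = 149.37°, invalid

α = atan 0.5 = 26.57°;  2α = 53.13°
edge 0: e_0 = (-1.16, +0.50);  n_0 = (+0.3958, +0.9183)
edge 5: e_5 = (-0.91, +1.25);  n_5 = (+0.8085, +0.5886)
∠(n_0, n_5) = 30.63°
δ = |180° − 30.63°| = 149.37°
149.37° > 2α = 53.13°  →  invalid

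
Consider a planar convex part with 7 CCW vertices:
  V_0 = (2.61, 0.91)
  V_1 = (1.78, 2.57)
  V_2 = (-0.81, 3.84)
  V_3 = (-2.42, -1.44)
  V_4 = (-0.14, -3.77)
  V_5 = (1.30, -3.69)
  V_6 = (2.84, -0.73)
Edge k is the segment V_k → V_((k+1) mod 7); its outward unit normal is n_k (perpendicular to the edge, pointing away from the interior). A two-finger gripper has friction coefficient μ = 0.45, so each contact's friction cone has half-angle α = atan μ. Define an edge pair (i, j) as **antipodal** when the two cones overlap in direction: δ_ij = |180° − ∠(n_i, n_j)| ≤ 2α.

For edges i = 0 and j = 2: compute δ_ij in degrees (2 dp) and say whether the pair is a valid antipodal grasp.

δ = 43.52°, valid

α = atan 0.45 = 24.23°;  2α = 48.46°
edge 0: e_0 = (-0.83, +1.66);  n_0 = (+0.8944, +0.4472)
edge 2: e_2 = (-1.61, -5.28);  n_2 = (-0.9565, +0.2917)
∠(n_0, n_2) = 136.48°
δ = |180° − 136.48°| = 43.52°
43.52° ≤ 2α = 48.46°  →  valid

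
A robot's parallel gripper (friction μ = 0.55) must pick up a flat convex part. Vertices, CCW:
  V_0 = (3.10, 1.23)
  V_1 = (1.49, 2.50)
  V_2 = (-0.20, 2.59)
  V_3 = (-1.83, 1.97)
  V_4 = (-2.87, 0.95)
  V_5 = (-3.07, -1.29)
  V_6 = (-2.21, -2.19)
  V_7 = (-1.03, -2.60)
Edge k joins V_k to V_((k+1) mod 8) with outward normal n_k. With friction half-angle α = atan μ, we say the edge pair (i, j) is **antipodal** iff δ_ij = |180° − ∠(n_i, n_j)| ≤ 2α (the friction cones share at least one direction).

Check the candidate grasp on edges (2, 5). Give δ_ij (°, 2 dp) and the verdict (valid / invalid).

δ = 67.13°, invalid

α = atan 0.55 = 28.81°;  2α = 57.62°
edge 2: e_2 = (-1.63, -0.62);  n_2 = (-0.3555, +0.9347)
edge 5: e_5 = (+0.86, -0.90);  n_5 = (-0.7230, -0.6909)
∠(n_2, n_5) = 112.87°
δ = |180° − 112.87°| = 67.13°
67.13° > 2α = 57.62°  →  invalid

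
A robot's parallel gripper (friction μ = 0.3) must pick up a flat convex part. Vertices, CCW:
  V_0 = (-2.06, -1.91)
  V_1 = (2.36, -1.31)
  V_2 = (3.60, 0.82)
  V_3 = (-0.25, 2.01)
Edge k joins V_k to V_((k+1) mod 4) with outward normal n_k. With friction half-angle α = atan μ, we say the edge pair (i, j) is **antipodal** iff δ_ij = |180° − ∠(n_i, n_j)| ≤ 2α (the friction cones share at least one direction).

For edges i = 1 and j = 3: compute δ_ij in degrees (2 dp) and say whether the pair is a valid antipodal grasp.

α = atan 0.3 = 16.70°;  2α = 33.40°
edge 1: e_1 = (+1.24, +2.13);  n_1 = (+0.8642, -0.5031)
edge 3: e_3 = (-1.81, -3.92);  n_3 = (-0.9079, +0.4192)
∠(n_1, n_3) = 174.58°
δ = |180° − 174.58°| = 5.42°
5.42° ≤ 2α = 33.40°  →  valid

δ = 5.42°, valid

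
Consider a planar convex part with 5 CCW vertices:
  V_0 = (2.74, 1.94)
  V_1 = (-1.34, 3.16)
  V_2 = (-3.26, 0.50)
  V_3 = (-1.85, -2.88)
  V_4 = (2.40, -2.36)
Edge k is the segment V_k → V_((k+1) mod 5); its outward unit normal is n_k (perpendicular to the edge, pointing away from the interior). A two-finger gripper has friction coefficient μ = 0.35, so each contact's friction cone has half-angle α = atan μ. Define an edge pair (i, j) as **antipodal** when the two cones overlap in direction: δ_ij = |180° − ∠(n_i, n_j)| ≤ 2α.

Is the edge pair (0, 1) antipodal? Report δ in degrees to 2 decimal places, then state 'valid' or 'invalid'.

δ = 109.17°, invalid

α = atan 0.35 = 19.29°;  2α = 38.58°
edge 0: e_0 = (-4.08, +1.22);  n_0 = (+0.2865, +0.9581)
edge 1: e_1 = (-1.92, -2.66);  n_1 = (-0.8108, +0.5853)
∠(n_0, n_1) = 70.83°
δ = |180° − 70.83°| = 109.17°
109.17° > 2α = 38.58°  →  invalid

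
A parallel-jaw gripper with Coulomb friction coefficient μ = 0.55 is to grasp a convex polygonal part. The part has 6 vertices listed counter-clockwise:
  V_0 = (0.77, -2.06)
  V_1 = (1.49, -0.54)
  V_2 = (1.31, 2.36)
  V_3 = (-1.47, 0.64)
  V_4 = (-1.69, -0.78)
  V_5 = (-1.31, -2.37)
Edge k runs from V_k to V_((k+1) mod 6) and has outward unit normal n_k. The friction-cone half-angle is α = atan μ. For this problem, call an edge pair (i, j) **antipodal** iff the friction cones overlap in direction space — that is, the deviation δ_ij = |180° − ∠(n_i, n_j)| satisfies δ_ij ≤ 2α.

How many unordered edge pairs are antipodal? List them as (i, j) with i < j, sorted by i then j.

α = atan 0.55 = 28.81°;  2α = 57.62°
n_0 = (+0.9037, -0.4281)
n_1 = (+0.9981, +0.0619)
n_2 = (-0.5261, +0.8504)
n_3 = (-0.9882, +0.1531)
n_4 = (-0.9726, -0.2324)
n_5 = (+0.1474, -0.9891)
  (0,1): δ = 151.10°  ·
  (0,2): δ = 32.91°  ✓
  (0,3): δ = 16.54°  ✓
  (0,4): δ = 38.79°  ✓
  (0,5): δ = 123.82°  ·
  (1,2): δ = 61.81°  ·
  (1,3): δ = 12.36°  ✓
  (1,4): δ = 9.89°  ✓
  (1,5): δ = 94.93°  ·
  (2,3): δ = 130.55°  ·
  (2,4): δ = 108.30°  ·
  (2,5): δ = 23.27°  ✓
  (3,4): δ = 157.75°  ·
  (3,5): δ = 72.72°  ·
  (4,5): δ = 94.96°  ·
antipodal pairs: 6

count = 6; pairs: (0,2), (0,3), (0,4), (1,3), (1,4), (2,5)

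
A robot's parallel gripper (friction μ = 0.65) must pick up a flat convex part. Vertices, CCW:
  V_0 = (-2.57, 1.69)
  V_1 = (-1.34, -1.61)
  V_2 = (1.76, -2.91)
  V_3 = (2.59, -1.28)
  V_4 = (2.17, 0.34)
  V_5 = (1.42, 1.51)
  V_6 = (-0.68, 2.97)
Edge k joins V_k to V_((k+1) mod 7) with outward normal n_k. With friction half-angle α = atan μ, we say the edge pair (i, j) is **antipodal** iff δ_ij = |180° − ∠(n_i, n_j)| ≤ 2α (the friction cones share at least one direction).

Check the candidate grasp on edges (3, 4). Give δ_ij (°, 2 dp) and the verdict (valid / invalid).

α = atan 0.65 = 33.02°;  2α = 66.05°
edge 3: e_3 = (-0.42, +1.62);  n_3 = (+0.9680, +0.2510)
edge 4: e_4 = (-0.75, +1.17);  n_4 = (+0.8419, +0.5397)
∠(n_3, n_4) = 18.13°
δ = |180° − 18.13°| = 161.87°
161.87° > 2α = 66.05°  →  invalid

δ = 161.87°, invalid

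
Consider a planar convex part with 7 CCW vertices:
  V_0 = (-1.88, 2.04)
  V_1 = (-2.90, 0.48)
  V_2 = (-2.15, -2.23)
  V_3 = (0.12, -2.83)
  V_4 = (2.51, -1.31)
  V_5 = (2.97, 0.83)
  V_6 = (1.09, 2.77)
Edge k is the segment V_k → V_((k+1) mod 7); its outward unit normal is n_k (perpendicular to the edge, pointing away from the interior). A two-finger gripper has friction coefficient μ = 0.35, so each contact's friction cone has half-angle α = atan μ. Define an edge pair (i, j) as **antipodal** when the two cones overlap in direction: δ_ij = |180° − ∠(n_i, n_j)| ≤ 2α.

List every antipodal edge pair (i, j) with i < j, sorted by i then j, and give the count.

α = atan 0.35 = 19.29°;  2α = 38.58°
n_0 = (-0.8370, +0.5472)
n_1 = (-0.9638, -0.2667)
n_2 = (-0.2555, -0.9668)
n_3 = (+0.5366, -0.8438)
n_4 = (+0.9777, -0.2102)
n_5 = (+0.7181, +0.6959)
n_6 = (-0.2387, +0.9711)
  (0,1): δ = 131.35°  ·
  (0,2): δ = 71.63°  ·
  (0,3): δ = 24.37°  ✓
  (0,4): δ = 21.05°  ✓
  (0,5): δ = 77.28°  ·
  (0,6): δ = 136.99°  ·
  (1,2): δ = 120.28°  ·
  (1,3): δ = 73.01°  ·
  (1,4): δ = 27.60°  ✓
  (1,5): δ = 28.63°  ✓
  (1,6): δ = 88.34°  ·
  (2,3): δ = 132.74°  ·
  (2,4): δ = 87.33°  ·
  (2,5): δ = 31.09°  ✓
  (2,6): δ = 28.61°  ✓
  (3,4): δ = 134.59°  ·
  (3,5): δ = 78.36°  ·
  (3,6): δ = 18.65°  ✓
  (4,5): δ = 123.77°  ·
  (4,6): δ = 64.06°  ·
  (5,6): δ = 120.29°  ·
antipodal pairs: 7

count = 7; pairs: (0,3), (0,4), (1,4), (1,5), (2,5), (2,6), (3,6)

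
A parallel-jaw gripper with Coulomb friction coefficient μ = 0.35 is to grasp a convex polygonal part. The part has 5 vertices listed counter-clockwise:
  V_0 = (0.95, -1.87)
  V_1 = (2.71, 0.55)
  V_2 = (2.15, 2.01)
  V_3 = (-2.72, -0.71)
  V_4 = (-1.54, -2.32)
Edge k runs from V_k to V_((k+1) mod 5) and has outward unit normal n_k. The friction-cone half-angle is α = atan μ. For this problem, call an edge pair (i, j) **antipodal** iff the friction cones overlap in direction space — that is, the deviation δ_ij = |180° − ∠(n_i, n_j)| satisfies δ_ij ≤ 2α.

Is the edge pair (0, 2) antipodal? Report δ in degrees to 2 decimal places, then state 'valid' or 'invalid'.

α = atan 0.35 = 19.29°;  2α = 38.58°
edge 0: e_0 = (+1.76, +2.42);  n_0 = (+0.8087, -0.5882)
edge 2: e_2 = (-4.87, -2.72);  n_2 = (-0.4876, +0.8731)
∠(n_0, n_2) = 155.21°
δ = |180° − 155.21°| = 24.79°
24.79° ≤ 2α = 38.58°  →  valid

δ = 24.79°, valid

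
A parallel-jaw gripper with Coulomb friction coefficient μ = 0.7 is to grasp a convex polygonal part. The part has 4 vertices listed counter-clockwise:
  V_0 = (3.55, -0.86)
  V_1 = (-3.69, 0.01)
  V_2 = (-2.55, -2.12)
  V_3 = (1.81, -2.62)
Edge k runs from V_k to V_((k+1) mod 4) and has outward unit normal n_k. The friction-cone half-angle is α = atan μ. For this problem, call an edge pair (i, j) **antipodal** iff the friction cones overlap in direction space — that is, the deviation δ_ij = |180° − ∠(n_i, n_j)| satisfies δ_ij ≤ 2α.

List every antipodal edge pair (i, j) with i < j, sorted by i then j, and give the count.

α = atan 0.7 = 34.99°;  2α = 69.98°
n_0 = (+0.1193, +0.9929)
n_1 = (-0.8817, -0.4719)
n_2 = (-0.1139, -0.9935)
n_3 = (+0.7111, -0.7031)
  (0,1): δ = 54.99°  ✓
  (0,2): δ = 0.31°  ✓
  (0,3): δ = 52.18°  ✓
  (1,2): δ = 124.70°  ·
  (1,3): δ = 72.83°  ·
  (2,3): δ = 128.13°  ·
antipodal pairs: 3

count = 3; pairs: (0,1), (0,2), (0,3)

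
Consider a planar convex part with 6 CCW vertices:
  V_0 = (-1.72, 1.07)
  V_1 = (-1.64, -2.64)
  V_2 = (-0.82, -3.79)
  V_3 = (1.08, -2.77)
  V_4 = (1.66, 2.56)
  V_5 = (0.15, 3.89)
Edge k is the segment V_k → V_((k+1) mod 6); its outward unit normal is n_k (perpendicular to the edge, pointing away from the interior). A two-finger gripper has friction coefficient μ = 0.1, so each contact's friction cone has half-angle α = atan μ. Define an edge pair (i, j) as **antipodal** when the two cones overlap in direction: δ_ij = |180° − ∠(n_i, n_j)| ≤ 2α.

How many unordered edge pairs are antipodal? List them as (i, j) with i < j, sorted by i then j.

α = atan 0.1 = 5.71°;  2α = 11.42°
n_0 = (-0.9998, -0.0216)
n_1 = (-0.8142, -0.5806)
n_2 = (+0.4730, -0.8811)
n_3 = (+0.9941, -0.1082)
n_4 = (+0.6610, +0.7504)
n_5 = (-0.8334, +0.5527)
  (0,1): δ = 145.74°  ·
  (0,2): δ = 63.01°  ·
  (0,3): δ = 7.45°  ✓
  (0,4): δ = 47.39°  ·
  (0,5): δ = 145.22°  ·
  (1,2): δ = 97.26°  ·
  (1,3): δ = 41.70°  ·
  (1,4): δ = 13.14°  ·
  (1,5): δ = 110.96°  ·
  (2,3): δ = 124.44°  ·
  (2,4): δ = 69.60°  ·
  (2,5): δ = 28.22°  ·
  (3,4): δ = 125.16°  ·
  (3,5): δ = 27.34°  ·
  (4,5): δ = 82.18°  ·
antipodal pairs: 1

count = 1; pairs: (0,3)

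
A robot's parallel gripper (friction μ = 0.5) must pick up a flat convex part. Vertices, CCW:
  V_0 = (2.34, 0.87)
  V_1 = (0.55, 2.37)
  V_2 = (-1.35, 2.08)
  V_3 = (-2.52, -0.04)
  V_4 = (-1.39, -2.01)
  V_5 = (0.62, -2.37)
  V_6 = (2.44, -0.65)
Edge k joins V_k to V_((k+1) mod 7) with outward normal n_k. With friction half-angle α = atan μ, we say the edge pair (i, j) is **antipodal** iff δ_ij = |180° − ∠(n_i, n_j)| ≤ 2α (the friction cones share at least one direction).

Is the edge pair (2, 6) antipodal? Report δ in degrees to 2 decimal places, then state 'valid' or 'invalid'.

δ = 32.66°, valid

α = atan 0.5 = 26.57°;  2α = 53.13°
edge 2: e_2 = (-1.17, -2.12);  n_2 = (-0.8755, +0.4832)
edge 6: e_6 = (-0.10, +1.52);  n_6 = (+0.9978, +0.0656)
∠(n_2, n_6) = 147.34°
δ = |180° − 147.34°| = 32.66°
32.66° ≤ 2α = 53.13°  →  valid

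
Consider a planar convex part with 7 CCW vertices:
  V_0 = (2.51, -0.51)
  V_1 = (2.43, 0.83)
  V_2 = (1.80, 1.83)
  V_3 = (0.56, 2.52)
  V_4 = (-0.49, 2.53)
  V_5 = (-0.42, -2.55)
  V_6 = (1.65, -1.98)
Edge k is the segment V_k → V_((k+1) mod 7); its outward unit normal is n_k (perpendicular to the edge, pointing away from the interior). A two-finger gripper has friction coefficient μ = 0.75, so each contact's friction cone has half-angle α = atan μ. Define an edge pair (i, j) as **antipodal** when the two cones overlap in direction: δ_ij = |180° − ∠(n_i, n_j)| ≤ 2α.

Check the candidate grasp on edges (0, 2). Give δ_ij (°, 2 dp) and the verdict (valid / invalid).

α = atan 0.75 = 36.87°;  2α = 73.74°
edge 0: e_0 = (-0.08, +1.34);  n_0 = (+0.9982, +0.0596)
edge 2: e_2 = (-1.24, +0.69);  n_2 = (+0.4862, +0.8738)
∠(n_0, n_2) = 57.49°
δ = |180° − 57.49°| = 122.51°
122.51° > 2α = 73.74°  →  invalid

δ = 122.51°, invalid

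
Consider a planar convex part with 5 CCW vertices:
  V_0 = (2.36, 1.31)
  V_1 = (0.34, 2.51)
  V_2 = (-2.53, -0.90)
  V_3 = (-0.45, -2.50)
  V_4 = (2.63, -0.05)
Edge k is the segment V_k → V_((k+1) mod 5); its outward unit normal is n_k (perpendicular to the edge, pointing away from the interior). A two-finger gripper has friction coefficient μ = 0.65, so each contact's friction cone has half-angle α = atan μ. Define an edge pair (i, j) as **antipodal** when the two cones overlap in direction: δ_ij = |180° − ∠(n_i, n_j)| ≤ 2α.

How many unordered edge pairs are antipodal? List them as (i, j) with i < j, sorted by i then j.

count = 4; pairs: (0,2), (1,3), (1,4), (2,4)

α = atan 0.65 = 33.02°;  2α = 66.05°
n_0 = (+0.5107, +0.8597)
n_1 = (-0.7651, +0.6439)
n_2 = (-0.6097, -0.7926)
n_3 = (+0.6225, -0.7826)
n_4 = (+0.9809, +0.1947)
  (0,1): δ = 99.37°  ·
  (0,2): δ = 6.86°  ✓
  (0,3): δ = 69.21°  ·
  (0,4): δ = 131.94°  ·
  (1,2): δ = 87.48°  ·
  (1,3): δ = 11.41°  ✓
  (1,4): δ = 51.31°  ✓
  (2,3): δ = 103.93°  ·
  (2,4): δ = 41.20°  ✓
  (3,4): δ = 117.27°  ·
antipodal pairs: 4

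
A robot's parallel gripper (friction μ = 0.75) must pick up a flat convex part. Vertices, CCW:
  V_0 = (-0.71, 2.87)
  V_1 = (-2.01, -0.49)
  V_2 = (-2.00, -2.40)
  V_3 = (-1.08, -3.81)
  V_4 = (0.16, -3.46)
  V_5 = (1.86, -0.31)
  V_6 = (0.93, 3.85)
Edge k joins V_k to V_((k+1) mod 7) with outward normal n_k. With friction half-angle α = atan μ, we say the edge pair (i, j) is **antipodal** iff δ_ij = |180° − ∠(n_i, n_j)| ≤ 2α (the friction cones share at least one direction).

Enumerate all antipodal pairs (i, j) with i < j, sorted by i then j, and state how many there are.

α = atan 0.75 = 36.87°;  2α = 73.74°
n_0 = (-0.9326, +0.3608)
n_1 = (-1.0000, -0.0052)
n_2 = (-0.8375, -0.5464)
n_3 = (+0.2716, -0.9624)
n_4 = (+0.8800, -0.4749)
n_5 = (+0.9759, +0.2182)
n_6 = (-0.5130, +0.8584)
  (0,1): δ = 158.55°  ·
  (0,2): δ = 125.72°  ·
  (0,3): δ = 53.09°  ✓
  (0,4): δ = 7.20°  ✓
  (0,5): δ = 33.75°  ✓
  (0,6): δ = 142.01°  ·
  (1,2): δ = 147.18°  ·
  (1,3): δ = 74.54°  ·
  (1,4): δ = 28.65°  ✓
  (1,5): δ = 12.30°  ✓
  (1,6): δ = 120.56°  ·
  (2,3): δ = 107.36°  ·
  (2,4): δ = 61.48°  ✓
  (2,5): δ = 20.52°  ✓
  (2,6): δ = 87.74°  ·
  (3,4): δ = 134.12°  ·
  (3,5): δ = 93.16°  ·
  (3,6): δ = 15.10°  ✓
  (4,5): δ = 139.04°  ·
  (4,6): δ = 30.78°  ✓
  (5,6): δ = 71.74°  ✓
antipodal pairs: 10

count = 10; pairs: (0,3), (0,4), (0,5), (1,4), (1,5), (2,4), (2,5), (3,6), (4,6), (5,6)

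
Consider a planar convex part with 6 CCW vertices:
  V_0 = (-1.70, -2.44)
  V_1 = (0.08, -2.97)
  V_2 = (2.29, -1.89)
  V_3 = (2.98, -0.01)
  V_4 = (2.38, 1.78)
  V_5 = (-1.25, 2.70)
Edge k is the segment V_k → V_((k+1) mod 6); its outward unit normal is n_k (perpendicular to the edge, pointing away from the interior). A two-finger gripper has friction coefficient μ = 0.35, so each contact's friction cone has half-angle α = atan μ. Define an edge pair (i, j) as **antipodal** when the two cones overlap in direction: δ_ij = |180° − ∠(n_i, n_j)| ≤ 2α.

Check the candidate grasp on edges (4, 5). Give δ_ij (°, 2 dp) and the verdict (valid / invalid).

δ = 80.78°, invalid

α = atan 0.35 = 19.29°;  2α = 38.58°
edge 4: e_4 = (-3.63, +0.92);  n_4 = (+0.2457, +0.9694)
edge 5: e_5 = (-0.45, -5.14);  n_5 = (-0.9962, +0.0872)
∠(n_4, n_5) = 99.22°
δ = |180° − 99.22°| = 80.78°
80.78° > 2α = 38.58°  →  invalid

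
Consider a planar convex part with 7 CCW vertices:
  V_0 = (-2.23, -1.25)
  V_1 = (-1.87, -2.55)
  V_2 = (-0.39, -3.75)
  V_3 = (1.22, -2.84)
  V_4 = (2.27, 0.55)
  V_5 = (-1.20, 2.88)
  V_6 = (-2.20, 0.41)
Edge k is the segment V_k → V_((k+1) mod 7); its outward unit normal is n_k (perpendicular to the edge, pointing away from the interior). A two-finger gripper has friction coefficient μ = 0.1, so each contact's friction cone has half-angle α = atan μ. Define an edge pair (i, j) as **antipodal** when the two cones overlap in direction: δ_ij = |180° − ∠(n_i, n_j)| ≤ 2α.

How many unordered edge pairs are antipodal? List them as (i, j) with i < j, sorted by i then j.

count = 2; pairs: (1,4), (3,5)

α = atan 0.1 = 5.71°;  2α = 11.42°
n_0 = (-0.9637, -0.2669)
n_1 = (-0.6298, -0.7768)
n_2 = (+0.4921, -0.8706)
n_3 = (+0.9552, -0.2959)
n_4 = (+0.5575, +0.8302)
n_5 = (-0.9269, +0.3753)
n_6 = (-0.9998, +0.0181)
  (0,1): δ = 144.51°  ·
  (0,2): δ = 76.00°  ·
  (0,3): δ = 32.69°  ·
  (0,4): δ = 40.64°  ·
  (0,5): δ = 142.48°  ·
  (0,6): δ = 163.49°  ·
  (1,2): δ = 111.49°  ·
  (1,3): δ = 68.17°  ·
  (1,4): δ = 5.16°  ✓
  (1,5): δ = 106.99°  ·
  (1,6): δ = 128.00°  ·
  (2,3): δ = 136.69°  ·
  (2,4): δ = 63.36°  ·
  (2,5): δ = 38.48°  ·
  (2,6): δ = 59.49°  ·
  (3,4): δ = 106.67°  ·
  (3,5): δ = 4.83°  ✓
  (3,6): δ = 16.17°  ·
  (4,5): δ = 78.16°  ·
  (4,6): δ = 57.16°  ·
  (5,6): δ = 158.99°  ·
antipodal pairs: 2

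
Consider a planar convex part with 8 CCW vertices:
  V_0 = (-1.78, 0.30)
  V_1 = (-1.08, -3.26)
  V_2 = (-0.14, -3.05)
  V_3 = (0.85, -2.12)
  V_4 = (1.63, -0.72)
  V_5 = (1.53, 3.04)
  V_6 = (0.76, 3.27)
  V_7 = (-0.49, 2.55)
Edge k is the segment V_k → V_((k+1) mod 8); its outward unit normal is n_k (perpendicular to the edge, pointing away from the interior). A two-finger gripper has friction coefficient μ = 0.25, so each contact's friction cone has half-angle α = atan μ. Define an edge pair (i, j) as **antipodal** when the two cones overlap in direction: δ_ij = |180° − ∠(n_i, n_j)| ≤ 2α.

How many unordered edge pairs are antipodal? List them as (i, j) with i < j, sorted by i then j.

count = 5; pairs: (0,4), (1,6), (2,6), (2,7), (3,7)

α = atan 0.25 = 14.04°;  2α = 28.07°
n_0 = (-0.9812, -0.1929)
n_1 = (+0.2180, -0.9759)
n_2 = (+0.6847, -0.7288)
n_3 = (+0.8736, -0.4867)
n_4 = (+0.9996, +0.0266)
n_5 = (+0.2862, +0.9582)
n_6 = (-0.4991, +0.8665)
n_7 = (-0.8675, +0.4974)
  (0,1): δ = 88.53°  ·
  (0,2): δ = 57.91°  ·
  (0,3): δ = 40.25°  ·
  (0,4): δ = 9.60°  ✓
  (0,5): δ = 62.24°  ·
  (0,6): δ = 108.82°  ·
  (0,7): δ = 139.05°  ·
  (1,2): δ = 149.38°  ·
  (1,3): δ = 131.72°  ·
  (1,4): δ = 101.07°  ·
  (1,5): δ = 29.22°  ·
  (1,6): δ = 17.35°  ✓
  (1,7): δ = 47.58°  ·
  (2,3): δ = 162.33°  ·
  (2,4): δ = 131.69°  ·
  (2,5): δ = 59.84°  ·
  (2,6): δ = 13.27°  ✓
  (2,7): δ = 16.96°  ✓
  (3,4): δ = 149.35°  ·
  (3,5): δ = 77.51°  ·
  (3,6): δ = 30.93°  ·
  (3,7): δ = 0.70°  ✓
  (4,5): δ = 108.15°  ·
  (4,6): δ = 61.58°  ·
  (4,7): δ = 31.35°  ·
  (5,6): δ = 133.43°  ·
  (5,7): δ = 103.20°  ·
  (6,7): δ = 149.77°  ·
antipodal pairs: 5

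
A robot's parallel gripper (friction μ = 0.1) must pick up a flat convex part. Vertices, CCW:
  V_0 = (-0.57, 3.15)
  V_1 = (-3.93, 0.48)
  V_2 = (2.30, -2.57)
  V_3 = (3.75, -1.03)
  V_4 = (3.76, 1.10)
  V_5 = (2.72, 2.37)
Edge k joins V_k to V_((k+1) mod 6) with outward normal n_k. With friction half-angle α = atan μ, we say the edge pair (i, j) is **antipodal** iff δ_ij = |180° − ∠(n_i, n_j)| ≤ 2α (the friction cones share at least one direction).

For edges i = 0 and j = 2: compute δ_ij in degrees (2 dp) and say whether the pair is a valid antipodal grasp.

δ = 8.25°, valid

α = atan 0.1 = 5.71°;  2α = 11.42°
edge 0: e_0 = (-3.36, -2.67);  n_0 = (-0.6221, +0.7829)
edge 2: e_2 = (+1.45, +1.54);  n_2 = (+0.7281, -0.6855)
∠(n_0, n_2) = 171.75°
δ = |180° − 171.75°| = 8.25°
8.25° ≤ 2α = 11.42°  →  valid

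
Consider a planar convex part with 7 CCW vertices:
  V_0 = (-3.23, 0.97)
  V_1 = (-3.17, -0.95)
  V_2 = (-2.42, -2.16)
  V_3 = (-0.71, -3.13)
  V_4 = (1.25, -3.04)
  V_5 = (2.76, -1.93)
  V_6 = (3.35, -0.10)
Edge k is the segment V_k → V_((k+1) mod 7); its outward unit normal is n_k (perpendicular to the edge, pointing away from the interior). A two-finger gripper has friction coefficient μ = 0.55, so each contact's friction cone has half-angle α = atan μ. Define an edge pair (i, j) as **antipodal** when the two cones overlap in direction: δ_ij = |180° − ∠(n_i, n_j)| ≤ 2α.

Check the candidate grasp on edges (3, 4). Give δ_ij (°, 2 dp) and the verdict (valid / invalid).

δ = 146.31°, invalid

α = atan 0.55 = 28.81°;  2α = 57.62°
edge 3: e_3 = (+1.96, +0.09);  n_3 = (+0.0459, -0.9989)
edge 4: e_4 = (+1.51, +1.11);  n_4 = (+0.5923, -0.8057)
∠(n_3, n_4) = 33.69°
δ = |180° − 33.69°| = 146.31°
146.31° > 2α = 57.62°  →  invalid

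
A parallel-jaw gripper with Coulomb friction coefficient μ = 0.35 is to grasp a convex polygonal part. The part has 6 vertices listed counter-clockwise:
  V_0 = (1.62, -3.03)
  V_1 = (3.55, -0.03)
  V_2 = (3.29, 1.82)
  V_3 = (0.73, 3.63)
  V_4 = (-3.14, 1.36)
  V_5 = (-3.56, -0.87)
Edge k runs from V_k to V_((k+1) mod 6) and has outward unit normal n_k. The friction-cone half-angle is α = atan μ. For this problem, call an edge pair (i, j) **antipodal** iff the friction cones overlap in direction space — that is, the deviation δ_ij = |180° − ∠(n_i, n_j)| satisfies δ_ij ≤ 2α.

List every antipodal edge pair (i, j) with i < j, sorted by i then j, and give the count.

count = 4; pairs: (0,3), (0,4), (1,4), (2,5)

α = atan 0.35 = 19.29°;  2α = 38.58°
n_0 = (+0.8410, -0.5410)
n_1 = (+0.9903, +0.1392)
n_2 = (+0.5773, +0.8165)
n_3 = (-0.5059, +0.8626)
n_4 = (-0.9827, +0.1851)
n_5 = (-0.3849, -0.9230)
  (0,1): δ = 139.25°  ·
  (0,2): δ = 92.51°  ·
  (0,3): δ = 26.85°  ✓
  (0,4): δ = 22.09°  ✓
  (0,5): δ = 100.12°  ·
  (1,2): δ = 133.26°  ·
  (1,3): δ = 67.61°  ·
  (1,4): δ = 18.67°  ✓
  (1,5): δ = 59.36°  ·
  (2,3): δ = 114.34°  ·
  (2,4): δ = 65.40°  ·
  (2,5): δ = 12.63°  ✓
  (3,4): δ = 131.06°  ·
  (3,5): δ = 53.03°  ·
  (4,5): δ = 101.97°  ·
antipodal pairs: 4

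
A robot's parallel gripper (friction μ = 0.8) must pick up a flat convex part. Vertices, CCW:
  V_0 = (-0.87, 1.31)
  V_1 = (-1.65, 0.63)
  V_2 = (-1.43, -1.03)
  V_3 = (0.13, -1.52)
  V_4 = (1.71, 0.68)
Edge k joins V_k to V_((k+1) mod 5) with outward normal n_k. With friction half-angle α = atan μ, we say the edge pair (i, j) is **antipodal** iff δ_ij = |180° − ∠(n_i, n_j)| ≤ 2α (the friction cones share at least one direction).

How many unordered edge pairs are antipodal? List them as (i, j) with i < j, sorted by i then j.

count = 6; pairs: (0,2), (0,3), (1,3), (1,4), (2,4), (3,4)

α = atan 0.8 = 38.66°;  2α = 77.32°
n_0 = (-0.6571, +0.7538)
n_1 = (-0.9913, -0.1314)
n_2 = (-0.2997, -0.9540)
n_3 = (+0.8122, -0.5833)
n_4 = (+0.2372, +0.9715)
  (0,1): δ = 123.53°  ·
  (0,2): δ = 58.52°  ✓
  (0,3): δ = 13.23°  ✓
  (0,4): δ = 125.20°  ·
  (1,2): δ = 114.99°  ·
  (1,3): δ = 43.23°  ✓
  (1,4): δ = 68.73°  ✓
  (2,3): δ = 108.25°  ·
  (2,4): δ = 3.72°  ✓
  (3,4): δ = 68.04°  ✓
antipodal pairs: 6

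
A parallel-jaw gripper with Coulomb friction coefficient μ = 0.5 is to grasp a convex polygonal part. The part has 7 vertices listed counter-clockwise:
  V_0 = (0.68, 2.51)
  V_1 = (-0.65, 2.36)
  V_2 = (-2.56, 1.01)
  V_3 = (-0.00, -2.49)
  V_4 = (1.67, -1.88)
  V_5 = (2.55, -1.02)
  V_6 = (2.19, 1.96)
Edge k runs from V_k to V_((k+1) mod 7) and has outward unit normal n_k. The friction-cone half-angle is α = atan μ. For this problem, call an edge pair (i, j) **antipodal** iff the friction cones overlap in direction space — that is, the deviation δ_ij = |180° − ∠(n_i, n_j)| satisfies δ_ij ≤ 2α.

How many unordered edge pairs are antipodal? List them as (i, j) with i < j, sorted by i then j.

count = 7; pairs: (0,3), (0,4), (1,3), (1,4), (2,5), (2,6), (3,6)

α = atan 0.5 = 26.57°;  2α = 53.13°
n_0 = (-0.1121, +0.9937)
n_1 = (-0.5772, +0.8166)
n_2 = (-0.8071, -0.5904)
n_3 = (+0.3431, -0.9393)
n_4 = (+0.6989, -0.7152)
n_5 = (+0.9928, +0.1199)
n_6 = (+0.3422, +0.9396)
  (0,1): δ = 151.18°  ·
  (0,2): δ = 60.25°  ·
  (0,3): δ = 13.63°  ✓
  (0,4): δ = 37.91°  ✓
  (0,5): δ = 90.45°  ·
  (0,6): δ = 153.55°  ·
  (1,2): δ = 89.07°  ·
  (1,3): δ = 15.19°  ✓
  (1,4): δ = 9.09°  ✓
  (1,5): δ = 61.64°  ·
  (1,6): δ = 124.73°  ·
  (2,3): δ = 106.12°  ·
  (2,4): δ = 81.84°  ·
  (2,5): δ = 29.29°  ✓
  (2,6): δ = 33.80°  ✓
  (3,4): δ = 155.72°  ·
  (3,5): δ = 103.18°  ·
  (3,6): δ = 40.08°  ✓
  (4,5): δ = 127.45°  ·
  (4,6): δ = 64.36°  ·
  (5,6): δ = 116.90°  ·
antipodal pairs: 7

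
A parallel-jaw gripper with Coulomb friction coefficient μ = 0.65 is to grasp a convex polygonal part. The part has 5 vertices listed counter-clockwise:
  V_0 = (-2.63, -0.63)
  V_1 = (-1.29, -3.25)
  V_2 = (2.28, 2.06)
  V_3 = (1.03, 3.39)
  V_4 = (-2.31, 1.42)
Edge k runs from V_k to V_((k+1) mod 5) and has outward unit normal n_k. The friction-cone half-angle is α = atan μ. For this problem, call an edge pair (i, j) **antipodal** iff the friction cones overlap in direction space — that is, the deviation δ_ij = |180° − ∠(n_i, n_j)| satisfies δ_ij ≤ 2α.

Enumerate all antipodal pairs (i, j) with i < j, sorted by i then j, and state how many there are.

α = atan 0.65 = 33.02°;  2α = 66.05°
n_0 = (-0.8903, -0.4554)
n_1 = (+0.8299, -0.5579)
n_2 = (+0.7287, +0.6849)
n_3 = (-0.5080, +0.8613)
n_4 = (-0.9880, +0.1542)
  (0,1): δ = 61.00°  ✓
  (0,2): δ = 16.14°  ✓
  (0,3): δ = 93.45°  ·
  (0,4): δ = 144.04°  ·
  (1,2): δ = 102.86°  ·
  (1,3): δ = 25.55°  ✓
  (1,4): δ = 25.04°  ✓
  (2,3): δ = 102.69°  ·
  (2,4): δ = 52.10°  ✓
  (3,4): δ = 129.41°  ·
antipodal pairs: 5

count = 5; pairs: (0,1), (0,2), (1,3), (1,4), (2,4)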